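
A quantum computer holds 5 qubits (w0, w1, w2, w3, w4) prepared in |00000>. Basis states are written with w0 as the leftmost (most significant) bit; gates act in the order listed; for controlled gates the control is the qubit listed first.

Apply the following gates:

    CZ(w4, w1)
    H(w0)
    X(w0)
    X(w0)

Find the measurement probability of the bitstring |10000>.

A full measurement returns |10000> with probability 1/2.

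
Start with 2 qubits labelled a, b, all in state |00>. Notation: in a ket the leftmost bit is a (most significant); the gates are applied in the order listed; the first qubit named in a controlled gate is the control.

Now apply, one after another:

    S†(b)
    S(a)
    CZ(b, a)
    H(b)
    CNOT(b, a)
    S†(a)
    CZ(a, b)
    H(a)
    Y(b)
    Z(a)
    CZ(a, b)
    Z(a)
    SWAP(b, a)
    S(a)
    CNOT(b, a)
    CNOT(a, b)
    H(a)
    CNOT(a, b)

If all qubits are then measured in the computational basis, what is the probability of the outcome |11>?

A full measurement returns |11> with probability 1/2.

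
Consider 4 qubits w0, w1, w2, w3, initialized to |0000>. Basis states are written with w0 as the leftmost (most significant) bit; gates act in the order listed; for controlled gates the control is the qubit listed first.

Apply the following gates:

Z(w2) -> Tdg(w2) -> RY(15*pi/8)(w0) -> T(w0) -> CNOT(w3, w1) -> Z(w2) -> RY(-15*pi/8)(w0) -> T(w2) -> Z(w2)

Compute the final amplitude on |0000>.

|0000> carries amplitude cos(pi/16)**2 + exp(I*pi/4)*sin(pi/16)**2 in the final state.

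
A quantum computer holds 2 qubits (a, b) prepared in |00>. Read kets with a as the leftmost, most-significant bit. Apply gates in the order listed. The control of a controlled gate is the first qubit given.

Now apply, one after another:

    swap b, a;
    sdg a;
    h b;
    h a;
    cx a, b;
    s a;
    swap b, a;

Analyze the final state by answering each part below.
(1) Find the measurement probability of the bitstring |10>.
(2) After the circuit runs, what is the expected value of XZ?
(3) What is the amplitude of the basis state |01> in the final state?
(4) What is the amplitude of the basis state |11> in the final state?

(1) The probability of measuring |10> is 1/4.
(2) The expectation value of XZ is 0.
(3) |01> carries amplitude I/2 in the final state.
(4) |11> carries amplitude I/2 in the final state.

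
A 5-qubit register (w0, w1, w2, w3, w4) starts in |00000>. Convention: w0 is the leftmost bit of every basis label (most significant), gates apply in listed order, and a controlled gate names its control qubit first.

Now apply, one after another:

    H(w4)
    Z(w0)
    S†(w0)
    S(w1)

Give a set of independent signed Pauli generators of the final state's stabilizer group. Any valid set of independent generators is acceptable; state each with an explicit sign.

The final state is stabilized by the group generated by +IIIIX, +ZIIII, +IZIII, +IIZII, +IIIZI; other independent generating sets are equally valid.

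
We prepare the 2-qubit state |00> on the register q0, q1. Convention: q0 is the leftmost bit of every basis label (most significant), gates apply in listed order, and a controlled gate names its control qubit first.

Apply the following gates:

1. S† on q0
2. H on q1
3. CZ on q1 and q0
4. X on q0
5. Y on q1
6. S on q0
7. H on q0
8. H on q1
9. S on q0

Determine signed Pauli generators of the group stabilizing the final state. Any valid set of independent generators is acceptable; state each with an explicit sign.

The stabilizer group can be generated by -YI, -IZ, among other valid generating sets.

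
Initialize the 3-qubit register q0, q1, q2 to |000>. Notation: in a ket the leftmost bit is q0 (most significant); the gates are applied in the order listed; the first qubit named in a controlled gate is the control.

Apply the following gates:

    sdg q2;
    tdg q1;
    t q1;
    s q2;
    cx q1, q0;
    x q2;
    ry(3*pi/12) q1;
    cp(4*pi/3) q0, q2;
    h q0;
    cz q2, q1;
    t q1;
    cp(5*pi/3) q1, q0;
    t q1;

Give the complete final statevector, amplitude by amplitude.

The resulting statevector has amplitude 0 on |000>, sqrt(2*sqrt(2) + 4)/4 on |001>, 0 on |010>, -I*sqrt(4 - 2*sqrt(2))/4 on |011>, 0 on |100>, sqrt(2*sqrt(2) + 4)/4 on |101>, 0 on |110>, -sqrt(4 - 2*sqrt(2))*exp(I*pi/6)/4 on |111>. Key observation: steps 1-4 multiply out to the identity, so the circuit reduces to the remaining gates.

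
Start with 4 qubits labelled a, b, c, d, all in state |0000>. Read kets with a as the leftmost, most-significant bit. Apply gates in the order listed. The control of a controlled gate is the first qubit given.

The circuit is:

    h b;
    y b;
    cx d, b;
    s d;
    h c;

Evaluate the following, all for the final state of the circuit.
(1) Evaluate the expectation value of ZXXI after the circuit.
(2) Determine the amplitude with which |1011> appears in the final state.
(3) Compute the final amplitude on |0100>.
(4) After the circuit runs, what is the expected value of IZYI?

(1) The expectation value of ZXXI is -1.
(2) The final state's coefficient on |1011> equals 0.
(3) |0100> carries amplitude I/2 in the final state.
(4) In the final state, IZYI has expectation 0.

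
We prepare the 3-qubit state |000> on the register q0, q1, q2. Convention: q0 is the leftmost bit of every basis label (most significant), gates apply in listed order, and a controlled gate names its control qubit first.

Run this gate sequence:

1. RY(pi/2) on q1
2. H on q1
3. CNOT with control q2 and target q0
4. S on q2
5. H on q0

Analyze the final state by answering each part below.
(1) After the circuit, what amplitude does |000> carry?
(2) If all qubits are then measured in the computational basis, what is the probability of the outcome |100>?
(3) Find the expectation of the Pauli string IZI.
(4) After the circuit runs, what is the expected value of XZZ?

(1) The amplitude on |000> is sqrt(2)/2.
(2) A full measurement returns |100> with probability 1/2.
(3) The observable IZI averages to 1.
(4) In the final state, XZZ has expectation 1.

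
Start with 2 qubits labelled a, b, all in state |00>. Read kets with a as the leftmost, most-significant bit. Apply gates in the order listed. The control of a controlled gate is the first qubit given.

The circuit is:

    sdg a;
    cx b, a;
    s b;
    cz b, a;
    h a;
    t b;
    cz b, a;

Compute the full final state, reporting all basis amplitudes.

The final amplitudes are sqrt(2)/2 on |00>, 0 on |01>, sqrt(2)/2 on |10>, 0 on |11>.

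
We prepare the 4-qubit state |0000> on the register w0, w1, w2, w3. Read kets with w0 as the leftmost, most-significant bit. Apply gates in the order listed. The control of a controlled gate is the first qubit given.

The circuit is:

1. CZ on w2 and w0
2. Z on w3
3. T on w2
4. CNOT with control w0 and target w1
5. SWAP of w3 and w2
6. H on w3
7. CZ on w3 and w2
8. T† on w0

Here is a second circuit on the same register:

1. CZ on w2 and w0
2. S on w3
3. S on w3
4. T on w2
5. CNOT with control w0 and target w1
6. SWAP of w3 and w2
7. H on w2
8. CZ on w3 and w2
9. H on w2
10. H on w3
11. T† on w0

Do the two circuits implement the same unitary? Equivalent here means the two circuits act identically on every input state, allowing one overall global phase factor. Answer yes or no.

No: there is an input state on which the two circuits produce genuinely different outputs (not merely differing by a phase).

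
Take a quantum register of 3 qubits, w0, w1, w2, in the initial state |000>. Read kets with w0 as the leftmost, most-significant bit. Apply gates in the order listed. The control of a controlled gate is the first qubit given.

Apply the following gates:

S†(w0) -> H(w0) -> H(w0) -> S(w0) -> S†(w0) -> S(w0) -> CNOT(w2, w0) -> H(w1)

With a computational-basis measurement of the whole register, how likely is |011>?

Outcome |011> occurs with probability 0.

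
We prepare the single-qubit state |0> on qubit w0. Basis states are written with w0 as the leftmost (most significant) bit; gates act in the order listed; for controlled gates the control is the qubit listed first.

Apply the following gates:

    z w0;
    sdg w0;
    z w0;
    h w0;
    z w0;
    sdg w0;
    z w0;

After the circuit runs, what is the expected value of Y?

The observable Y averages to -1.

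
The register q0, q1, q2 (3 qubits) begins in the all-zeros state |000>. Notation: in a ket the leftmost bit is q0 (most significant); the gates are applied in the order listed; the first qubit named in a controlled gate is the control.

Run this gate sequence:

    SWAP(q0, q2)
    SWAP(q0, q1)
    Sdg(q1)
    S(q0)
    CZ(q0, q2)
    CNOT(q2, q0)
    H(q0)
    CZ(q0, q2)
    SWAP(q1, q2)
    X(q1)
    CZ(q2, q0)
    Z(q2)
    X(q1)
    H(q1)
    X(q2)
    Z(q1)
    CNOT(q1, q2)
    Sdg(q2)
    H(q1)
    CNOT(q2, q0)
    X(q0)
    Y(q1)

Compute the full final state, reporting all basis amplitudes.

After the circuit, the state carries amplitude -sqrt(2)*I/4 on |000>, -sqrt(2)/4 on |001>, -sqrt(2)*I/4 on |010>, sqrt(2)/4 on |011>, -sqrt(2)*I/4 on |100>, -sqrt(2)/4 on |101>, -sqrt(2)*I/4 on |110>, sqrt(2)/4 on |111>.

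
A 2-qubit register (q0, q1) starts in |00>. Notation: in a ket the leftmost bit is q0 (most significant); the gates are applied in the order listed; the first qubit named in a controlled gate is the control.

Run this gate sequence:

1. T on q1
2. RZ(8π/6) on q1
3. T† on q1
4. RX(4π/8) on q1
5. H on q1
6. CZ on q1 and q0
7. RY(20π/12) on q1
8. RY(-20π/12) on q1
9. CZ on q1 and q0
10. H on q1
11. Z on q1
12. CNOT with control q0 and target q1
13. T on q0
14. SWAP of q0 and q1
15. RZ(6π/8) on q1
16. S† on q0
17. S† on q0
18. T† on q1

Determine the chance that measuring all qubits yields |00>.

A full measurement returns |00> with probability 1/2. Key observation: gates 5-10 undo each other exactly, leaving only the rest of the circuit to track.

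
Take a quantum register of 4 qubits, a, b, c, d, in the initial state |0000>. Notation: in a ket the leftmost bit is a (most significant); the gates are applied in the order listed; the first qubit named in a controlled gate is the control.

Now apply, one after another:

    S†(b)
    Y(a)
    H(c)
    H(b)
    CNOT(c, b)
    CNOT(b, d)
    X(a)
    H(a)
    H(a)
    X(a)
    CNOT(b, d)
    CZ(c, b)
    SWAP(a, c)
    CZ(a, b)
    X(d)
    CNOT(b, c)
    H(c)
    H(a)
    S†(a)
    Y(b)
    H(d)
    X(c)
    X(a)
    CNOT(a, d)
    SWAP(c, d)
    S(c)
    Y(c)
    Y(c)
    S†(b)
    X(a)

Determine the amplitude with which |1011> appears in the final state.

|1011> carries amplitude 0 in the final state. Key observation: gates 6-11 undo each other exactly, leaving only the rest of the circuit to track.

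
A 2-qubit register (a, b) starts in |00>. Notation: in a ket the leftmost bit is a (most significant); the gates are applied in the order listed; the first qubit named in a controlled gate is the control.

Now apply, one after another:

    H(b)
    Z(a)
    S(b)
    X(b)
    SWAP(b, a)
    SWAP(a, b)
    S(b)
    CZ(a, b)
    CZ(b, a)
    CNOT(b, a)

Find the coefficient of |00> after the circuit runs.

|00> carries amplitude sqrt(2)*I/2 in the final state.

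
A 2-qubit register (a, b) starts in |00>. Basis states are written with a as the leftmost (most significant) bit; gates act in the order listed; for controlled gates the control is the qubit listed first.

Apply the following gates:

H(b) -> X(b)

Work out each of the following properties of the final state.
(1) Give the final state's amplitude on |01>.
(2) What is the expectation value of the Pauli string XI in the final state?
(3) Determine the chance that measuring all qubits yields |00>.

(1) The final state's coefficient on |01> equals sqrt(2)/2.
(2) In the final state, XI has expectation 0.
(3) A full measurement returns |00> with probability 1/2.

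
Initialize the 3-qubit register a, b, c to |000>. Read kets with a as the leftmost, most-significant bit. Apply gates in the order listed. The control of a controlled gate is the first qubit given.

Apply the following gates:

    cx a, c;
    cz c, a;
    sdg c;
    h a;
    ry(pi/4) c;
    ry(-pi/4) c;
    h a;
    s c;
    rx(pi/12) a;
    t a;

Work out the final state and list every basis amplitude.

After the circuit, the state carries amplitude sqrt(2 - sqrt(2))/4 + sqrt(3*sqrt(2) + 6)/4 on |000>, (-sqrt(sqrt(2) + 2)/4 + sqrt(6 - 3*sqrt(2))/4)*exp(3*I*pi/4) on |100>, and 0 on every other basis state. Key observation: steps 3-8 multiply out to the identity, so the circuit reduces to the remaining gates.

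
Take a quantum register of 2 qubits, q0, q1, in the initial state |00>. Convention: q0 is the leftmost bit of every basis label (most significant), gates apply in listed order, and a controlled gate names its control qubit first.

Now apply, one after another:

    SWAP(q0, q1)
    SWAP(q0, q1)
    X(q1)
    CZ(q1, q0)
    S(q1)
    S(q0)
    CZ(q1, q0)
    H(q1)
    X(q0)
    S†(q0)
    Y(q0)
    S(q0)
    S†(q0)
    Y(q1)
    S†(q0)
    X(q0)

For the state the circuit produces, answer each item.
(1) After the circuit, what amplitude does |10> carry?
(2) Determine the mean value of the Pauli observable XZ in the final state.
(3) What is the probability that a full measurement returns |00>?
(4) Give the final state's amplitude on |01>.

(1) |10> carries amplitude sqrt(2)/2 in the final state. Key observation: the block from step 1 through step 2 cancels to the identity and can be dropped.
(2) In the final state, XZ has expectation 0.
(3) A full measurement returns |00> with probability 0.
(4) |01> carries amplitude 0 in the final state.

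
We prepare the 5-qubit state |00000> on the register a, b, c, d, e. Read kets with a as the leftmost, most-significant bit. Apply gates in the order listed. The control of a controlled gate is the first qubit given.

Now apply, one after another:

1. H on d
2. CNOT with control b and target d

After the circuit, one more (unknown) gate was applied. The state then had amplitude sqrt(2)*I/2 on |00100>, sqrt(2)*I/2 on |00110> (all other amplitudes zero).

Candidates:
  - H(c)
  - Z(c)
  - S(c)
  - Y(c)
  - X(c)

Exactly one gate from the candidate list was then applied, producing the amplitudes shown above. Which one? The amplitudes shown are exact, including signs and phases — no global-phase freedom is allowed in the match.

The unique candidate consistent with the amplitudes is Y(c).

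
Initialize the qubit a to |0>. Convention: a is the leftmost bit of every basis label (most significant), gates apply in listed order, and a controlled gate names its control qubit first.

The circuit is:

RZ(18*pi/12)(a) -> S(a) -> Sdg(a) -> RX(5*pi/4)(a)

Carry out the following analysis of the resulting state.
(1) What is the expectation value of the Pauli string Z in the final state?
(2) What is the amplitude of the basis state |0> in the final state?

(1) The expectation value of Z is -sqrt(2)/2. Key observation: the block from step 2 through step 3 cancels to the identity and can be dropped.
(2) |0> carries amplitude sqrt(2 - sqrt(2))*exp(I*pi/4)/2 in the final state.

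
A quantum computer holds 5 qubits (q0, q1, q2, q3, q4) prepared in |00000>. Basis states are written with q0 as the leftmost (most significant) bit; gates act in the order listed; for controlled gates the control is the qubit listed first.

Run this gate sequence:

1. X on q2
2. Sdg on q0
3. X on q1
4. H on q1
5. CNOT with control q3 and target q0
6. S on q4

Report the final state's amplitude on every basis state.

The resulting statevector has amplitude sqrt(2)/2 on |00100>, -sqrt(2)/2 on |01100>, and 0 on every other basis state.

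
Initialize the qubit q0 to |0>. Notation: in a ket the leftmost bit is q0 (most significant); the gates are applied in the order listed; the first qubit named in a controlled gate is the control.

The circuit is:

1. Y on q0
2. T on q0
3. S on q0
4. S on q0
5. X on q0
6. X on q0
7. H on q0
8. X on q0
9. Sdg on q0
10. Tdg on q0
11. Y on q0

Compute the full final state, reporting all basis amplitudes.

After the circuit, the state carries amplitude sqrt(2)*I/2 on |0>, -sqrt(2)*exp(I*pi/4)/2 on |1>.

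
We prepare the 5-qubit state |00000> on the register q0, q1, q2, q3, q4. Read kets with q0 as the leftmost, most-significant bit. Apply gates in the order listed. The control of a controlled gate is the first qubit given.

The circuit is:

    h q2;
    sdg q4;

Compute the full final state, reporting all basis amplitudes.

The final amplitudes are sqrt(2)/2 on |00000>, sqrt(2)/2 on |00100>, and 0 on every other basis state.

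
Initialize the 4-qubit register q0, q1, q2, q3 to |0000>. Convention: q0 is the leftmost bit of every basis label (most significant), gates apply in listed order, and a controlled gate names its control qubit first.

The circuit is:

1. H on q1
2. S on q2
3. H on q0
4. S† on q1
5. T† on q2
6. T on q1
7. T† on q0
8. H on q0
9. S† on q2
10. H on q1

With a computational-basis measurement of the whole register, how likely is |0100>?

The probability of measuring |0100> is 1/8.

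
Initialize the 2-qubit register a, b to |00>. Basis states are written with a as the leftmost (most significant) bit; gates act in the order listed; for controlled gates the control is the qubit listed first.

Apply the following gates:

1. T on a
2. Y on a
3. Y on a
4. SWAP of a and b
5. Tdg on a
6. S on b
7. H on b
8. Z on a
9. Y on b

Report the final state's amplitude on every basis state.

The final amplitudes are -sqrt(2)*I/2 on |00>, sqrt(2)*I/2 on |01>, 0 on |10>, 0 on |11>.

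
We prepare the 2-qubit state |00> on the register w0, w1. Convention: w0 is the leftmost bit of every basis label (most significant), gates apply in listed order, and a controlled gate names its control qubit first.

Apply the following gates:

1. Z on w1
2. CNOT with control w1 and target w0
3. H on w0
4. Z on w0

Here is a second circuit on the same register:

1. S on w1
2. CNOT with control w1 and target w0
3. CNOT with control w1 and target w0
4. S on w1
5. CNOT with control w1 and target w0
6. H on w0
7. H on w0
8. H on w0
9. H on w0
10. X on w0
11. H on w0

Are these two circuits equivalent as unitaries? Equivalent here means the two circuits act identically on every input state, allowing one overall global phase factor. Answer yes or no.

Yes: on every input state the two circuits agree up to one overall phase factor.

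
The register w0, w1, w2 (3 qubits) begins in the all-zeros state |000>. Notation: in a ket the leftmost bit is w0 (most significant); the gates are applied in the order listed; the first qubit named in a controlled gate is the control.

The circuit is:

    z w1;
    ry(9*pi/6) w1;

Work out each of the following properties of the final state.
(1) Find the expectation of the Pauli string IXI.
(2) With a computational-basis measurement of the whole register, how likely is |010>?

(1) In the final state, IXI has expectation -1.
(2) Outcome |010> occurs with probability 1/2.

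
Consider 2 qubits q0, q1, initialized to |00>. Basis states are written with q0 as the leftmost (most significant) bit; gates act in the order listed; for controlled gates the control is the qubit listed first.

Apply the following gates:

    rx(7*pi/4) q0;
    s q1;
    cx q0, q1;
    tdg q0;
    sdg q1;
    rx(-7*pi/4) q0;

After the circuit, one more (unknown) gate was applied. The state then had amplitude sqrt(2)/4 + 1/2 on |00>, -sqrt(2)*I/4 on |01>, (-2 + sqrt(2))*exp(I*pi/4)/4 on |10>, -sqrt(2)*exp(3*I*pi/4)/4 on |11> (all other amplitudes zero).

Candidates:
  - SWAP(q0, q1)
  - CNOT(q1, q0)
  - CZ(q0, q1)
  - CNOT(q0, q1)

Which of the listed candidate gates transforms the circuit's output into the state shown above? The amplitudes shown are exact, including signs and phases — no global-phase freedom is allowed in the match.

The unique candidate consistent with the amplitudes is SWAP(q0, q1).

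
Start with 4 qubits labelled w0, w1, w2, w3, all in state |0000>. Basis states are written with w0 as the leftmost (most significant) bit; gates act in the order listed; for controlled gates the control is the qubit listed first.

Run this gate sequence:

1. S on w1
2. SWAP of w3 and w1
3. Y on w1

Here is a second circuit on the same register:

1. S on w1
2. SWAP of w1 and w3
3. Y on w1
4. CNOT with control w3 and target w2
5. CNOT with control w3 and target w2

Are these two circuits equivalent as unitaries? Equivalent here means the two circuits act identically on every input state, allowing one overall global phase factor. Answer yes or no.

Yes — the two circuits implement the same unitary up to a global phase.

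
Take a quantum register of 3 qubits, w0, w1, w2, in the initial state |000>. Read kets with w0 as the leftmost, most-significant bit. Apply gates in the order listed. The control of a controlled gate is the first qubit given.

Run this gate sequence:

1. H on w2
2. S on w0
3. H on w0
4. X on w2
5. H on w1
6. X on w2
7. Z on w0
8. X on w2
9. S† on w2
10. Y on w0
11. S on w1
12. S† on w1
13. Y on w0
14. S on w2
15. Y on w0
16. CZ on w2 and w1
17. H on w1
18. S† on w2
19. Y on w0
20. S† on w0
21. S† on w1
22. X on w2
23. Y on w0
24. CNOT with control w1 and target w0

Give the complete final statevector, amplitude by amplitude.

The resulting statevector has amplitude 0 on |000>, 1/2 on |001>, -I/2 on |010>, 0 on |011>, 0 on |100>, I/2 on |101>, -1/2 on |110>, 0 on |111>. Key observation: steps 9-14 multiply out to the identity, so the circuit reduces to the remaining gates.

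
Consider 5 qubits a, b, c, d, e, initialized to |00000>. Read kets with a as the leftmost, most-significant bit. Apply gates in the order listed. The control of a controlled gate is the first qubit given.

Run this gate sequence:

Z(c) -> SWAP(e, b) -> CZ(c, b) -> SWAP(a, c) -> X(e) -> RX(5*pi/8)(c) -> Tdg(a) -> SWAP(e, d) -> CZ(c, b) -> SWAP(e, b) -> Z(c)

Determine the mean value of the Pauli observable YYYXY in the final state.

The observable YYYXY averages to 0.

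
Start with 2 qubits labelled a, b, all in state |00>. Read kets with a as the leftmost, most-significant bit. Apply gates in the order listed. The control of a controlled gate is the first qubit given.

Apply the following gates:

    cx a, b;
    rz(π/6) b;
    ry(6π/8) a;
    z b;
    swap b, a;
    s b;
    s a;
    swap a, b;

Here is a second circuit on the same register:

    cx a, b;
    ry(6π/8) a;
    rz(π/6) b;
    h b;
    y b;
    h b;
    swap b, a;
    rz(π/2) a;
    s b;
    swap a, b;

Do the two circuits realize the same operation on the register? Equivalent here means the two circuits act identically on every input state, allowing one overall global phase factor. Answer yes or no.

No: there is an input state on which the two circuits produce genuinely different outputs (not merely differing by a phase).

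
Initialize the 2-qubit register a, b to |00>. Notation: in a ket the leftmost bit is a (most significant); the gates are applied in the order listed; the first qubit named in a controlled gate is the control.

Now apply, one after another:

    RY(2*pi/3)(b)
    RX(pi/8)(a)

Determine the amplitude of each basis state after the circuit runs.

After the circuit, the state carries amplitude cos(pi/16)/2 on |00>, sqrt(3)*cos(pi/16)/2 on |01>, -I*sin(pi/16)/2 on |10>, -sqrt(3)*I*sin(pi/16)/2 on |11>.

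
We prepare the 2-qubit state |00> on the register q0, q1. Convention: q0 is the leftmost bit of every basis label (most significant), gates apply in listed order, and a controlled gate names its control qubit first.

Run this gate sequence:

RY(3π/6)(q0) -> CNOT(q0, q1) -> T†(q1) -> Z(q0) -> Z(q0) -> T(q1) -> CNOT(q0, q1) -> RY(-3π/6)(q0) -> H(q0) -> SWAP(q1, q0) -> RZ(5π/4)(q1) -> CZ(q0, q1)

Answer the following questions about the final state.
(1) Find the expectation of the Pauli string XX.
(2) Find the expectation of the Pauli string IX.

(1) In the final state, XX has expectation 0.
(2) The expectation value of IX is -sqrt(2)/2.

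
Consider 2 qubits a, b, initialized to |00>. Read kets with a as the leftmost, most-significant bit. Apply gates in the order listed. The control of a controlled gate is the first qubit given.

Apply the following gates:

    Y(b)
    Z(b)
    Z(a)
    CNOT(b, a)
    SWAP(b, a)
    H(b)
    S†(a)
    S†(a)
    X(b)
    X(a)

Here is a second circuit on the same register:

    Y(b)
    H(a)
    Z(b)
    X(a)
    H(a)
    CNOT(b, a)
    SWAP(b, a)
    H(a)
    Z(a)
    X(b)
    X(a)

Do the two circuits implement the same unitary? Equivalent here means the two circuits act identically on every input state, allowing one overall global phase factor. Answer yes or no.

No, they are not equivalent — no single phase factor reconciles the two unitaries.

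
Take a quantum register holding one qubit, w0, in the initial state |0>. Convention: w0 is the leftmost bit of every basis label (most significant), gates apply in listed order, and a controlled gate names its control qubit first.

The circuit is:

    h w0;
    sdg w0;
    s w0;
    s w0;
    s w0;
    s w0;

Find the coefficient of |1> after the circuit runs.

The final state's coefficient on |1> equals -sqrt(2)*I/2. Key observation: the block from step 3 through step 6 cancels to the identity and can be dropped.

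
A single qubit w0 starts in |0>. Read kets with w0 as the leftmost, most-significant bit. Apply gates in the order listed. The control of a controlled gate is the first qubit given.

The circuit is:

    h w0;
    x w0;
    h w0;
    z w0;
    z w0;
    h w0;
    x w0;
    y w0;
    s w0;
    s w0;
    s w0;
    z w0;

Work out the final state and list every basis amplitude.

After the circuit, the state carries amplitude -sqrt(2)*I/2 on |0>, -sqrt(2)/2 on |1>. Key observation: steps 1-4 multiply out to the identity, so the circuit reduces to the remaining gates.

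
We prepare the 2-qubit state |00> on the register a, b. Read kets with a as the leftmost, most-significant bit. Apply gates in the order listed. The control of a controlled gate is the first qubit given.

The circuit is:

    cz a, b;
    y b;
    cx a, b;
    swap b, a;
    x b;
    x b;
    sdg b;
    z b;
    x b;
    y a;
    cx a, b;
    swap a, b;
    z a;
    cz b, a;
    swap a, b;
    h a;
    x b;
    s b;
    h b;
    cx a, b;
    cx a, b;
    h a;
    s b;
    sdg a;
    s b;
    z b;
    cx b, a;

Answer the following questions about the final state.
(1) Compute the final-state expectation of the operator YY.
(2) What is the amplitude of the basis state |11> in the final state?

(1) The expectation value of YY is -1. Key observation: the block from step 20 through step 21 cancels to the identity and can be dropped.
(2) The final state's coefficient on |11> equals -sqrt(2)/2.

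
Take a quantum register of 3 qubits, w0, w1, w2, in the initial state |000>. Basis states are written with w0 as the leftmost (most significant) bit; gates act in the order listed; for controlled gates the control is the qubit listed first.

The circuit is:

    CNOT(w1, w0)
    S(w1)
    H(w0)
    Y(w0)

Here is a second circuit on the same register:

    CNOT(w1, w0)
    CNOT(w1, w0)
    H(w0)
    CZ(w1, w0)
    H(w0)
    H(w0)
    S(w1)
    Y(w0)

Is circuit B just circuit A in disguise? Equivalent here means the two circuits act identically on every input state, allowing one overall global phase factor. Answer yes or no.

Yes — the two circuits implement the same unitary up to a global phase.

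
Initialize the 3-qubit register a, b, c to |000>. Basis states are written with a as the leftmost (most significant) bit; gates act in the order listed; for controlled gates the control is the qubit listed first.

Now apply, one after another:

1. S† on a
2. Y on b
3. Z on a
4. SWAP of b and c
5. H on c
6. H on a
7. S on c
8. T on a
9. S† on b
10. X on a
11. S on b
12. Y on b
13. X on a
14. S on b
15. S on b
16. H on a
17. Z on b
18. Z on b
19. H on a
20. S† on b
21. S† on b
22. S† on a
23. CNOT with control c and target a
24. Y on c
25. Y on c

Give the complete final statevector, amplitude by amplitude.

After the circuit, the state carries amplitude 0 on |000>, 0 on |001>, -1/2 on |010>, exp(I*pi/4)/2 on |011>, 0 on |100>, 0 on |101>, exp(3*I*pi/4)/2 on |110>, I/2 on |111>. Key observation: the block from step 14 through step 21 cancels to the identity and can be dropped.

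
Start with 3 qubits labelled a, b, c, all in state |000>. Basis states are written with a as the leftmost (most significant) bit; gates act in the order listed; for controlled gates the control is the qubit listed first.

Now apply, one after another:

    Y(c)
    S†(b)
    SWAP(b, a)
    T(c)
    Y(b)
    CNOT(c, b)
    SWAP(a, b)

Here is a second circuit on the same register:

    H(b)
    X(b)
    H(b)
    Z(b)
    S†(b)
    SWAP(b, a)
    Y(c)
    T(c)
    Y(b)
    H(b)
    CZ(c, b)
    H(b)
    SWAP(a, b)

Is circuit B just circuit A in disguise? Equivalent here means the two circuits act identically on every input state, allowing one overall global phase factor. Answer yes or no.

Yes, they are equivalent — the unitaries differ by at most a global phase.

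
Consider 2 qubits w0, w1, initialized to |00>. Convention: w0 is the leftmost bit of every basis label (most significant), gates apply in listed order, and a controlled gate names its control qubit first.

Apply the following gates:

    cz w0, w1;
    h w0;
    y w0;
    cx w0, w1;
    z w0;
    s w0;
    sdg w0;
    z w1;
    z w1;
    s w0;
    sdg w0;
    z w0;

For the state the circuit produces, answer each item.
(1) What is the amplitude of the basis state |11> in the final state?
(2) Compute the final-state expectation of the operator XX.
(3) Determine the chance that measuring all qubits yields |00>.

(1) The final state's coefficient on |11> equals sqrt(2)*I/2. Key observation: the block from step 5 through step 12 cancels to the identity and can be dropped.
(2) The observable XX averages to -1.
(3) Outcome |00> occurs with probability 1/2.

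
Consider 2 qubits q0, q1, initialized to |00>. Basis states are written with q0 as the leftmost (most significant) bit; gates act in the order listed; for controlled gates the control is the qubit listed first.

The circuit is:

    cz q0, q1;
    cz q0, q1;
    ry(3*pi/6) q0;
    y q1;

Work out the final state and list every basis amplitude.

The resulting statevector has amplitude 0 on |00>, sqrt(2)*I/2 on |01>, 0 on |10>, sqrt(2)*I/2 on |11>. Key observation: the block from step 1 through step 2 cancels to the identity and can be dropped.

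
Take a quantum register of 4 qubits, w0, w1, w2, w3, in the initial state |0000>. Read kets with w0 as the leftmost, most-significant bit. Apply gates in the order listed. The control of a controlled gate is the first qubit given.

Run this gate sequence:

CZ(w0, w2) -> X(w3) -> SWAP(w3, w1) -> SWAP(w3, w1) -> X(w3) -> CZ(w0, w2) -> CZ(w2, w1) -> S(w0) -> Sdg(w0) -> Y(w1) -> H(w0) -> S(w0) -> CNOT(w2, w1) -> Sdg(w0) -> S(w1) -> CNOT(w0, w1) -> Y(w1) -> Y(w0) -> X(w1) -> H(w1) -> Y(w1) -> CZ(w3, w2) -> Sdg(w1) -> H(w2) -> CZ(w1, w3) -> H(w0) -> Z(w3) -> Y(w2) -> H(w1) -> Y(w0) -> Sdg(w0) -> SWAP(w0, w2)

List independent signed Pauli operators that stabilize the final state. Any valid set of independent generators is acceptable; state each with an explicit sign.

The stabilizer group can be generated by -XIII, +IXZI, -IZXI, +IIIZ, among other valid generating sets. Key observation: gates 1-6 undo each other exactly, leaving only the rest of the circuit to track.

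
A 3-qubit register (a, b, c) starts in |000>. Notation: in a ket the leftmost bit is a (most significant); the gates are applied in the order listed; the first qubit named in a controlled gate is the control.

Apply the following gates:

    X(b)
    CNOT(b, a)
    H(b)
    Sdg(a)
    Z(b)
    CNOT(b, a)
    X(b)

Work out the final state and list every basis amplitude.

The final amplitudes are -sqrt(2)*I/2 on |000>, -sqrt(2)*I/2 on |110>, and 0 on every other basis state.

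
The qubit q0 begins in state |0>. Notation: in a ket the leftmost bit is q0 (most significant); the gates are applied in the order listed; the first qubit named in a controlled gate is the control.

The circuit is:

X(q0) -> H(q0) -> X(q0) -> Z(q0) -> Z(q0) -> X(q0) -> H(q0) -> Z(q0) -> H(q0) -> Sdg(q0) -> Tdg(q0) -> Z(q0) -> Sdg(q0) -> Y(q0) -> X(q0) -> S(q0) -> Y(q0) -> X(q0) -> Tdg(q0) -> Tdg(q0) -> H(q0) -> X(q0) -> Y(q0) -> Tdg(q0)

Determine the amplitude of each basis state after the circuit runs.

The resulting statevector has amplitude -I/2 + exp(I*pi/4)/2 on |0>, 1/2 + exp(I*pi/4)/2 on |1>.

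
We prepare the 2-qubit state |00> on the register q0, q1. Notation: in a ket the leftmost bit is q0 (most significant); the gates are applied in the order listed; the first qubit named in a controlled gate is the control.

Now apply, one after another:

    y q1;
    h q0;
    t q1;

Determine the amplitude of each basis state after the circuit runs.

The resulting statevector has amplitude 0 on |00>, sqrt(2)*exp(3*I*pi/4)/2 on |01>, 0 on |10>, sqrt(2)*exp(3*I*pi/4)/2 on |11>.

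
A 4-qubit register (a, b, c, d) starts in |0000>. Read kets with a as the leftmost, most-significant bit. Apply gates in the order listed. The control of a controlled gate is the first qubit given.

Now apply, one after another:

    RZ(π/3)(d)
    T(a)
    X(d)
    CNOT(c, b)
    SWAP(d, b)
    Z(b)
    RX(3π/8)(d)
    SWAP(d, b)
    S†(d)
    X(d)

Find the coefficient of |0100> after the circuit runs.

The amplitude on |0100> is -exp(5*I*pi/6)*sin(3*pi/16).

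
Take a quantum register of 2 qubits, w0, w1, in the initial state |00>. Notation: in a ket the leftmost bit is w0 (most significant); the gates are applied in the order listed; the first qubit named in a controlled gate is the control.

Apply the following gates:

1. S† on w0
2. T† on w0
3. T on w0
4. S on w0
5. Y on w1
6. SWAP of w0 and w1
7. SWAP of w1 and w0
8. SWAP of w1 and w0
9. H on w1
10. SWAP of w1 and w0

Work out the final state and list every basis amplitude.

The final amplitudes are 0 on |00>, sqrt(2)*I/2 on |01>, 0 on |10>, sqrt(2)*I/2 on |11>.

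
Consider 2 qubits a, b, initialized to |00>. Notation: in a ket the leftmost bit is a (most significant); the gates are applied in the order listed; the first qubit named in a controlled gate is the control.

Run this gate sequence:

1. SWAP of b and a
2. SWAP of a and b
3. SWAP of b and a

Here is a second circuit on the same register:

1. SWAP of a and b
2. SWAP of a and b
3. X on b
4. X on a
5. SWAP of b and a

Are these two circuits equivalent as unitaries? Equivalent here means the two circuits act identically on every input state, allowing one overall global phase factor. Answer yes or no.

No: there is an input state on which the two circuits produce genuinely different outputs (not merely differing by a phase).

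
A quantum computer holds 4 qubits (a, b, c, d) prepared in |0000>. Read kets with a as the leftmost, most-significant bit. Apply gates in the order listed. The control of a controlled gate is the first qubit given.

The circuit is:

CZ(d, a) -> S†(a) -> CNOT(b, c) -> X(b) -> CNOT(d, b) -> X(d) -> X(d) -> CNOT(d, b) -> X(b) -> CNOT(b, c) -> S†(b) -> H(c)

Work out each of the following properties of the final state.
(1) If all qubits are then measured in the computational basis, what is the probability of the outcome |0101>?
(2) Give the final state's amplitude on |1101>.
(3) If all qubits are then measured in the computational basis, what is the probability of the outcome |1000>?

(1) A full measurement returns |0101> with probability 0. Key observation: steps 3-10 multiply out to the identity, so the circuit reduces to the remaining gates.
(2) |1101> carries amplitude 0 in the final state.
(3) Outcome |1000> occurs with probability 0.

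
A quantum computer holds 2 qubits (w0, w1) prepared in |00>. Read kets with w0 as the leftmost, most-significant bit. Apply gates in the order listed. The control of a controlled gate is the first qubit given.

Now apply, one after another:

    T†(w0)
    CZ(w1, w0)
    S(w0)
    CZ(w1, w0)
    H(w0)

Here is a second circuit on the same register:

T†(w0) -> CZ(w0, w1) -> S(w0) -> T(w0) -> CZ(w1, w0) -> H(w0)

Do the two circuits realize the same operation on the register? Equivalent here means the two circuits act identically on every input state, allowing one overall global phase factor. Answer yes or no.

No — the two circuits implement different unitaries, even allowing a global phase.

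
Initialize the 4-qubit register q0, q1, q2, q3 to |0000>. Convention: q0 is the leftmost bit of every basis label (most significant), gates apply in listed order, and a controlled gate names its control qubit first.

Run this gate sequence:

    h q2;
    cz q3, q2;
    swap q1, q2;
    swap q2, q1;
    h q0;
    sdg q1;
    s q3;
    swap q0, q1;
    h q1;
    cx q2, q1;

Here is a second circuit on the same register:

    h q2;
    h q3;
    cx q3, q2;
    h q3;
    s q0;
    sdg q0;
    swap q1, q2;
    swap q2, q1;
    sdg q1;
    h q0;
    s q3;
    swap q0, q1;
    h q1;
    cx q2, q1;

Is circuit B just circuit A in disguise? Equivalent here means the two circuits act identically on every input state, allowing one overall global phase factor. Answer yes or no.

No: there is an input state on which the two circuits produce genuinely different outputs (not merely differing by a phase).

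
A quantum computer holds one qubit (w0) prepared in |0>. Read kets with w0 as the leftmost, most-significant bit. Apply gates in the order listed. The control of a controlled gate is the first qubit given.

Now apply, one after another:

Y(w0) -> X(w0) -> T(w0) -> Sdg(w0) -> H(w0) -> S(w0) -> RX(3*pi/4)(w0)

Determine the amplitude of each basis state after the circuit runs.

The final amplitudes are sqrt(2)*I*sqrt(2 - sqrt(2))/4 + sqrt(2)*I*sqrt(sqrt(2) + 2)/4 on |0>, sqrt(2)*(-sqrt(2 - sqrt(2)) + sqrt(sqrt(2) + 2))/4 on |1>.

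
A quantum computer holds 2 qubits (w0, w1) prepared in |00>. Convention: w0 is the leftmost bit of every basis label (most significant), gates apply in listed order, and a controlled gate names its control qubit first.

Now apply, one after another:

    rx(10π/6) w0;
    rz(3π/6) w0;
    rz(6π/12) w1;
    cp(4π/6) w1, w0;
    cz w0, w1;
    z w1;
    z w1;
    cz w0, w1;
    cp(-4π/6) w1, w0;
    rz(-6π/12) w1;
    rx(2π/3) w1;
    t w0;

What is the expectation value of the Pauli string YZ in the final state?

In the final state, YZ has expectation sqrt(6)/8. Key observation: gates 3-10 undo each other exactly, leaving only the rest of the circuit to track.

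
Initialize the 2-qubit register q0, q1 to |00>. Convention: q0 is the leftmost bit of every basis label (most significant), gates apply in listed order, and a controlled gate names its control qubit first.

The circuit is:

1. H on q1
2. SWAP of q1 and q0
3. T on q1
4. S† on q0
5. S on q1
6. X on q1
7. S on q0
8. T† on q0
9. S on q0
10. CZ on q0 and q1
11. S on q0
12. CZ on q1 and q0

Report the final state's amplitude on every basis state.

The final amplitudes are 0 on |00>, sqrt(2)/2 on |01>, 0 on |10>, sqrt(2)*exp(3*I*pi/4)/2 on |11>.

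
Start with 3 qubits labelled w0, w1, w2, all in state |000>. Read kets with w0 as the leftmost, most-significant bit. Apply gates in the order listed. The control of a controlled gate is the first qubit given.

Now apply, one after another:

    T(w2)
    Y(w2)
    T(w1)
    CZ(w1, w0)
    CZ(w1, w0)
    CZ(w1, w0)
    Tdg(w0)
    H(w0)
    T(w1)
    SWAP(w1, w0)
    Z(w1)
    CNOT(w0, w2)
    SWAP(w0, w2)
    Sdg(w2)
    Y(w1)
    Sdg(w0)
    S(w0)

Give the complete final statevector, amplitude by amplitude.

The final amplitudes are -sqrt(2)/2 on |100>, -sqrt(2)/2 on |110>, and 0 on every other basis state. Key observation: gates 4-5 undo each other exactly, leaving only the rest of the circuit to track.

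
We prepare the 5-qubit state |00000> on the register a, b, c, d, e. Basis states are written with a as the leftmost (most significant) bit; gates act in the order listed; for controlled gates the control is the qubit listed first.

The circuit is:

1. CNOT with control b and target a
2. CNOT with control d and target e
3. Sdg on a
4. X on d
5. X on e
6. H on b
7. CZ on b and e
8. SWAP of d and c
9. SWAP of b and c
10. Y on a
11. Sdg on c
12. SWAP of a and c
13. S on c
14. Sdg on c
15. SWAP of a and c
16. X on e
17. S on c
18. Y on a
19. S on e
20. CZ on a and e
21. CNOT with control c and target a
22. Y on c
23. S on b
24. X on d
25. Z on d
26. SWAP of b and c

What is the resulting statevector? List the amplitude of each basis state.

The resulting statevector has amplitude sqrt(2)/2 on |01110>, sqrt(2)/2 on |10110>, and 0 on every other basis state. Key observation: the block from step 12 through step 15 cancels to the identity and can be dropped.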